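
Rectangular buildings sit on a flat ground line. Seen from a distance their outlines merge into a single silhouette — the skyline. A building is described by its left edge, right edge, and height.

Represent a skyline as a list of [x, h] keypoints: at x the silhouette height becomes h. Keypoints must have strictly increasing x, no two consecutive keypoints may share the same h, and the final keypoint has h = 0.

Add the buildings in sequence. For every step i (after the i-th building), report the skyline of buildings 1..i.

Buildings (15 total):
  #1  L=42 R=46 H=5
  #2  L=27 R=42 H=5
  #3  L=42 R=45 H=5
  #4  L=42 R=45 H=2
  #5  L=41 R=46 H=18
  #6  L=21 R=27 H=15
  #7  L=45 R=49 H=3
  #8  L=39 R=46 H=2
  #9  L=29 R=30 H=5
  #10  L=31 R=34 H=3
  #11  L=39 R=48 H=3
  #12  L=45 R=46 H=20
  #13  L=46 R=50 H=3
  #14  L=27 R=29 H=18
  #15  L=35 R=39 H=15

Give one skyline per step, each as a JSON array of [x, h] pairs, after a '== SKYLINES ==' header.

== SKYLINES ==
[[42,5],[46,0]]
[[27,5],[46,0]]
[[27,5],[46,0]]
[[27,5],[46,0]]
[[27,5],[41,18],[46,0]]
[[21,15],[27,5],[41,18],[46,0]]
[[21,15],[27,5],[41,18],[46,3],[49,0]]
[[21,15],[27,5],[41,18],[46,3],[49,0]]
[[21,15],[27,5],[41,18],[46,3],[49,0]]
[[21,15],[27,5],[41,18],[46,3],[49,0]]
[[21,15],[27,5],[41,18],[46,3],[49,0]]
[[21,15],[27,5],[41,18],[45,20],[46,3],[49,0]]
[[21,15],[27,5],[41,18],[45,20],[46,3],[50,0]]
[[21,15],[27,18],[29,5],[41,18],[45,20],[46,3],[50,0]]
[[21,15],[27,18],[29,5],[35,15],[39,5],[41,18],[45,20],[46,3],[50,0]]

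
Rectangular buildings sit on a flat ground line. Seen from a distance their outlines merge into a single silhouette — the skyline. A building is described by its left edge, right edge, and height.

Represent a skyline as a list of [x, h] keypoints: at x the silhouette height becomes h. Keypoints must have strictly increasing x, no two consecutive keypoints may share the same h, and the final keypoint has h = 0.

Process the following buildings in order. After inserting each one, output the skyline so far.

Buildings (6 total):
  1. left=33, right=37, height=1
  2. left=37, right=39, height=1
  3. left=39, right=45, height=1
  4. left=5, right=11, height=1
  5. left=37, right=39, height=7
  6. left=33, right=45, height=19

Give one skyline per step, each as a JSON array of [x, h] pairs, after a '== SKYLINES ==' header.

== SKYLINES ==
[[33,1],[37,0]]
[[33,1],[39,0]]
[[33,1],[45,0]]
[[5,1],[11,0],[33,1],[45,0]]
[[5,1],[11,0],[33,1],[37,7],[39,1],[45,0]]
[[5,1],[11,0],[33,19],[45,0]]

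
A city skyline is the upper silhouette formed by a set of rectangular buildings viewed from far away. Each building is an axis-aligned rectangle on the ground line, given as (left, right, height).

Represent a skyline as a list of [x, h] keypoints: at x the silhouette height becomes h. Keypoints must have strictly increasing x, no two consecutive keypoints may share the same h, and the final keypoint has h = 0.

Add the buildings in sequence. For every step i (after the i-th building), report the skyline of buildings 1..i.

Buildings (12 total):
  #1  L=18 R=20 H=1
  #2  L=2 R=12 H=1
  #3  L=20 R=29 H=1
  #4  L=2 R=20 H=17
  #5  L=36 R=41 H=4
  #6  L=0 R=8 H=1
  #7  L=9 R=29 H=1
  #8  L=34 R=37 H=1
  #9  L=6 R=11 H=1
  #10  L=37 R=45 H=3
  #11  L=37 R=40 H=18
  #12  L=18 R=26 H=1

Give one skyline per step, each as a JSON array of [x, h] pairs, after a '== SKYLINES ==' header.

== SKYLINES ==
[[18,1],[20,0]]
[[2,1],[12,0],[18,1],[20,0]]
[[2,1],[12,0],[18,1],[29,0]]
[[2,17],[20,1],[29,0]]
[[2,17],[20,1],[29,0],[36,4],[41,0]]
[[0,1],[2,17],[20,1],[29,0],[36,4],[41,0]]
[[0,1],[2,17],[20,1],[29,0],[36,4],[41,0]]
[[0,1],[2,17],[20,1],[29,0],[34,1],[36,4],[41,0]]
[[0,1],[2,17],[20,1],[29,0],[34,1],[36,4],[41,0]]
[[0,1],[2,17],[20,1],[29,0],[34,1],[36,4],[41,3],[45,0]]
[[0,1],[2,17],[20,1],[29,0],[34,1],[36,4],[37,18],[40,4],[41,3],[45,0]]
[[0,1],[2,17],[20,1],[29,0],[34,1],[36,4],[37,18],[40,4],[41,3],[45,0]]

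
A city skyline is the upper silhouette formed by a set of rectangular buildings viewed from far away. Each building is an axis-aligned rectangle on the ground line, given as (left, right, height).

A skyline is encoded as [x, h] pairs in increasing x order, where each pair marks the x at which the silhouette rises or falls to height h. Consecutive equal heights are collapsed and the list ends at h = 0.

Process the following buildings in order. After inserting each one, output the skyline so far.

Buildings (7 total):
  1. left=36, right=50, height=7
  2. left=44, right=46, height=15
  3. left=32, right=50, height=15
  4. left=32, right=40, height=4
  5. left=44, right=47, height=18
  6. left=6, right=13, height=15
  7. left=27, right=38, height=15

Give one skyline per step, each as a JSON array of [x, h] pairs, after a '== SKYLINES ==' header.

== SKYLINES ==
[[36,7],[50,0]]
[[36,7],[44,15],[46,7],[50,0]]
[[32,15],[50,0]]
[[32,15],[50,0]]
[[32,15],[44,18],[47,15],[50,0]]
[[6,15],[13,0],[32,15],[44,18],[47,15],[50,0]]
[[6,15],[13,0],[27,15],[44,18],[47,15],[50,0]]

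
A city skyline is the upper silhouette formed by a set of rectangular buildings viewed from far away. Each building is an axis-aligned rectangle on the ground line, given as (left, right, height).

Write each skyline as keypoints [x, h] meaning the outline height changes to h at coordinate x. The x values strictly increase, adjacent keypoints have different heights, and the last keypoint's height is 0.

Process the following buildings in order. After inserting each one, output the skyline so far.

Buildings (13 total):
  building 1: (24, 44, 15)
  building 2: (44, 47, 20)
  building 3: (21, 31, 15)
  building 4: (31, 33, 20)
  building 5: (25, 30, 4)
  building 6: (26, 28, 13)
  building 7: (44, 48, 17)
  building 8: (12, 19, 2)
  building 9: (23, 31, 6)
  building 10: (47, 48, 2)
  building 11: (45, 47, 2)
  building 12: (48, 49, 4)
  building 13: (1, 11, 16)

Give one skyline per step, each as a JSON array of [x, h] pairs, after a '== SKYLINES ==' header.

== SKYLINES ==
[[24,15],[44,0]]
[[24,15],[44,20],[47,0]]
[[21,15],[44,20],[47,0]]
[[21,15],[31,20],[33,15],[44,20],[47,0]]
[[21,15],[31,20],[33,15],[44,20],[47,0]]
[[21,15],[31,20],[33,15],[44,20],[47,0]]
[[21,15],[31,20],[33,15],[44,20],[47,17],[48,0]]
[[12,2],[19,0],[21,15],[31,20],[33,15],[44,20],[47,17],[48,0]]
[[12,2],[19,0],[21,15],[31,20],[33,15],[44,20],[47,17],[48,0]]
[[12,2],[19,0],[21,15],[31,20],[33,15],[44,20],[47,17],[48,0]]
[[12,2],[19,0],[21,15],[31,20],[33,15],[44,20],[47,17],[48,0]]
[[12,2],[19,0],[21,15],[31,20],[33,15],[44,20],[47,17],[48,4],[49,0]]
[[1,16],[11,0],[12,2],[19,0],[21,15],[31,20],[33,15],[44,20],[47,17],[48,4],[49,0]]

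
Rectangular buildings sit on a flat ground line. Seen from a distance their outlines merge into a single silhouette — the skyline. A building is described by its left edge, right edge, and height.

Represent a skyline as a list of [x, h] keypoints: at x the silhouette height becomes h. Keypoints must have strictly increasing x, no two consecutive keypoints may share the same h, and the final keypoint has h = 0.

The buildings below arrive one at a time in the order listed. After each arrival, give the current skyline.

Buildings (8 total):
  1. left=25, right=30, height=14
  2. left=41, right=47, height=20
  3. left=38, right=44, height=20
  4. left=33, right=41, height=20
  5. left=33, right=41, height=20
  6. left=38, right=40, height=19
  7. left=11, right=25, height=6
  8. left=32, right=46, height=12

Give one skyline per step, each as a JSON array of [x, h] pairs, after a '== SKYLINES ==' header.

== SKYLINES ==
[[25,14],[30,0]]
[[25,14],[30,0],[41,20],[47,0]]
[[25,14],[30,0],[38,20],[47,0]]
[[25,14],[30,0],[33,20],[47,0]]
[[25,14],[30,0],[33,20],[47,0]]
[[25,14],[30,0],[33,20],[47,0]]
[[11,6],[25,14],[30,0],[33,20],[47,0]]
[[11,6],[25,14],[30,0],[32,12],[33,20],[47,0]]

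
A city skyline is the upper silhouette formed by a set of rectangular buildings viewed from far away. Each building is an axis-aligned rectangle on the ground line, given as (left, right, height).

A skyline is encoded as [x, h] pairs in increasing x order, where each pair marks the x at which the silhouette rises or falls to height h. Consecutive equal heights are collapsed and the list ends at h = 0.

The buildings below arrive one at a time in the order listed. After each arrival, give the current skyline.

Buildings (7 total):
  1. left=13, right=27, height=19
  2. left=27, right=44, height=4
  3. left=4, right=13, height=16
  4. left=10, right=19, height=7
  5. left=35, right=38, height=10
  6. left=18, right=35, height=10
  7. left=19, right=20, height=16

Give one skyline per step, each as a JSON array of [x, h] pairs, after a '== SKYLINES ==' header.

== SKYLINES ==
[[13,19],[27,0]]
[[13,19],[27,4],[44,0]]
[[4,16],[13,19],[27,4],[44,0]]
[[4,16],[13,19],[27,4],[44,0]]
[[4,16],[13,19],[27,4],[35,10],[38,4],[44,0]]
[[4,16],[13,19],[27,10],[38,4],[44,0]]
[[4,16],[13,19],[27,10],[38,4],[44,0]]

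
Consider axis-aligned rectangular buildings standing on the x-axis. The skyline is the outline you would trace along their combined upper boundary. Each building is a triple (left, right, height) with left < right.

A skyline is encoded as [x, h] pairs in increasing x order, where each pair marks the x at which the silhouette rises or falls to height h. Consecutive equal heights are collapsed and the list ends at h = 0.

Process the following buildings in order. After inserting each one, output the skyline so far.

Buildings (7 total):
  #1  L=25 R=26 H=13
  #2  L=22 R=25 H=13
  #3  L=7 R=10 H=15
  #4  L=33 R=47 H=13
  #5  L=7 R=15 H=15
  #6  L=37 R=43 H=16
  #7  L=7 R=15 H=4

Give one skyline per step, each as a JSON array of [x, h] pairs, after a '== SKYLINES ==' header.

== SKYLINES ==
[[25,13],[26,0]]
[[22,13],[26,0]]
[[7,15],[10,0],[22,13],[26,0]]
[[7,15],[10,0],[22,13],[26,0],[33,13],[47,0]]
[[7,15],[15,0],[22,13],[26,0],[33,13],[47,0]]
[[7,15],[15,0],[22,13],[26,0],[33,13],[37,16],[43,13],[47,0]]
[[7,15],[15,0],[22,13],[26,0],[33,13],[37,16],[43,13],[47,0]]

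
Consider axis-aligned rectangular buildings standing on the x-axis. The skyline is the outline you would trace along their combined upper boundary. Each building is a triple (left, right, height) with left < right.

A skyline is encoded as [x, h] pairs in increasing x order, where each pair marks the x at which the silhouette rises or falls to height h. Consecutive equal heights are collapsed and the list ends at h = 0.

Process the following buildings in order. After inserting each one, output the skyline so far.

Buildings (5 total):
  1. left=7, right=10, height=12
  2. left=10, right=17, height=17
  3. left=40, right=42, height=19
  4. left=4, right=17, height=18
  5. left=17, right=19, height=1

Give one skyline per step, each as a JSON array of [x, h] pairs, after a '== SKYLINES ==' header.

== SKYLINES ==
[[7,12],[10,0]]
[[7,12],[10,17],[17,0]]
[[7,12],[10,17],[17,0],[40,19],[42,0]]
[[4,18],[17,0],[40,19],[42,0]]
[[4,18],[17,1],[19,0],[40,19],[42,0]]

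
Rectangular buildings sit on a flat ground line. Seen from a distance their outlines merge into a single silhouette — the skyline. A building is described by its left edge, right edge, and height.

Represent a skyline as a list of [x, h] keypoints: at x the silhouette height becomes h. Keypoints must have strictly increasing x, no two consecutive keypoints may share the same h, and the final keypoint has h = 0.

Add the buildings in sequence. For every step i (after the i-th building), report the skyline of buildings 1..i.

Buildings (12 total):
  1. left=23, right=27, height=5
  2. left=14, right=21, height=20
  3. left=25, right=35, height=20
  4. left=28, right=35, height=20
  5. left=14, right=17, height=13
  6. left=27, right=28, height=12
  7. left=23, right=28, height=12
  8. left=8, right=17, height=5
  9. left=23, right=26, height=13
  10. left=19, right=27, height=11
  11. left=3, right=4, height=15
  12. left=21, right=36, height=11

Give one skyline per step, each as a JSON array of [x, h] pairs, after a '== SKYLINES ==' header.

== SKYLINES ==
[[23,5],[27,0]]
[[14,20],[21,0],[23,5],[27,0]]
[[14,20],[21,0],[23,5],[25,20],[35,0]]
[[14,20],[21,0],[23,5],[25,20],[35,0]]
[[14,20],[21,0],[23,5],[25,20],[35,0]]
[[14,20],[21,0],[23,5],[25,20],[35,0]]
[[14,20],[21,0],[23,12],[25,20],[35,0]]
[[8,5],[14,20],[21,0],[23,12],[25,20],[35,0]]
[[8,5],[14,20],[21,0],[23,13],[25,20],[35,0]]
[[8,5],[14,20],[21,11],[23,13],[25,20],[35,0]]
[[3,15],[4,0],[8,5],[14,20],[21,11],[23,13],[25,20],[35,0]]
[[3,15],[4,0],[8,5],[14,20],[21,11],[23,13],[25,20],[35,11],[36,0]]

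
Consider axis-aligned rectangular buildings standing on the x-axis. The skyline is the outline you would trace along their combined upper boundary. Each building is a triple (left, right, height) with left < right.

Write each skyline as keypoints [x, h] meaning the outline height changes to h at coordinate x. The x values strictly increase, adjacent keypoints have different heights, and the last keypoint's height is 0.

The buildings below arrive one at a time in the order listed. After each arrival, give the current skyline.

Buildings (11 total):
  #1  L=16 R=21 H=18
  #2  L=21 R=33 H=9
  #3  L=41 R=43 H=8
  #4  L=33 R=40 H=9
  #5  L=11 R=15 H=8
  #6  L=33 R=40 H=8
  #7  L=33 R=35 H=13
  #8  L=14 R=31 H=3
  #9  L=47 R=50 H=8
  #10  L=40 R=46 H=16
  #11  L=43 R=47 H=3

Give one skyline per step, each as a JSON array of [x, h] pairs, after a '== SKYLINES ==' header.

== SKYLINES ==
[[16,18],[21,0]]
[[16,18],[21,9],[33,0]]
[[16,18],[21,9],[33,0],[41,8],[43,0]]
[[16,18],[21,9],[40,0],[41,8],[43,0]]
[[11,8],[15,0],[16,18],[21,9],[40,0],[41,8],[43,0]]
[[11,8],[15,0],[16,18],[21,9],[40,0],[41,8],[43,0]]
[[11,8],[15,0],[16,18],[21,9],[33,13],[35,9],[40,0],[41,8],[43,0]]
[[11,8],[15,3],[16,18],[21,9],[33,13],[35,9],[40,0],[41,8],[43,0]]
[[11,8],[15,3],[16,18],[21,9],[33,13],[35,9],[40,0],[41,8],[43,0],[47,8],[50,0]]
[[11,8],[15,3],[16,18],[21,9],[33,13],[35,9],[40,16],[46,0],[47,8],[50,0]]
[[11,8],[15,3],[16,18],[21,9],[33,13],[35,9],[40,16],[46,3],[47,8],[50,0]]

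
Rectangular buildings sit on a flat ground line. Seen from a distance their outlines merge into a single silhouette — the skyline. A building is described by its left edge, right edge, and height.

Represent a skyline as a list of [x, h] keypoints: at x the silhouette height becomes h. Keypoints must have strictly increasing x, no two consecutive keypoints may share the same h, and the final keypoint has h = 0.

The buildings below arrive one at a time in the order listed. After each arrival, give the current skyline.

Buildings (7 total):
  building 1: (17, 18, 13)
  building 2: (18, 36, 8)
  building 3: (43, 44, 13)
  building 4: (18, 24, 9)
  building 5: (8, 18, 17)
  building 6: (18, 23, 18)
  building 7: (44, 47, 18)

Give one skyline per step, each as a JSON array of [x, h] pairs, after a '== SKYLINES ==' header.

== SKYLINES ==
[[17,13],[18,0]]
[[17,13],[18,8],[36,0]]
[[17,13],[18,8],[36,0],[43,13],[44,0]]
[[17,13],[18,9],[24,8],[36,0],[43,13],[44,0]]
[[8,17],[18,9],[24,8],[36,0],[43,13],[44,0]]
[[8,17],[18,18],[23,9],[24,8],[36,0],[43,13],[44,0]]
[[8,17],[18,18],[23,9],[24,8],[36,0],[43,13],[44,18],[47,0]]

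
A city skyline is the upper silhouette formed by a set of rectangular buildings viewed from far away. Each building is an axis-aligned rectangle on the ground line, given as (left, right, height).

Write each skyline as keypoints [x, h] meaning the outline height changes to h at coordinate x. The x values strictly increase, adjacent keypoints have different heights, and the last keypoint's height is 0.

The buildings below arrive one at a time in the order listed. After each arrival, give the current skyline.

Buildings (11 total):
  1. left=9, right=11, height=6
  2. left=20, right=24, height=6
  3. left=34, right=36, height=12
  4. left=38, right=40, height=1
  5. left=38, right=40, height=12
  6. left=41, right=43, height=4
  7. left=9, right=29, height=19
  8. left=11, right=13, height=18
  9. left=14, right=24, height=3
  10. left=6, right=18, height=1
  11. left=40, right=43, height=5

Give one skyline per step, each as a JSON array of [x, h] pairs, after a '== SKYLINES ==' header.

== SKYLINES ==
[[9,6],[11,0]]
[[9,6],[11,0],[20,6],[24,0]]
[[9,6],[11,0],[20,6],[24,0],[34,12],[36,0]]
[[9,6],[11,0],[20,6],[24,0],[34,12],[36,0],[38,1],[40,0]]
[[9,6],[11,0],[20,6],[24,0],[34,12],[36,0],[38,12],[40,0]]
[[9,6],[11,0],[20,6],[24,0],[34,12],[36,0],[38,12],[40,0],[41,4],[43,0]]
[[9,19],[29,0],[34,12],[36,0],[38,12],[40,0],[41,4],[43,0]]
[[9,19],[29,0],[34,12],[36,0],[38,12],[40,0],[41,4],[43,0]]
[[9,19],[29,0],[34,12],[36,0],[38,12],[40,0],[41,4],[43,0]]
[[6,1],[9,19],[29,0],[34,12],[36,0],[38,12],[40,0],[41,4],[43,0]]
[[6,1],[9,19],[29,0],[34,12],[36,0],[38,12],[40,5],[43,0]]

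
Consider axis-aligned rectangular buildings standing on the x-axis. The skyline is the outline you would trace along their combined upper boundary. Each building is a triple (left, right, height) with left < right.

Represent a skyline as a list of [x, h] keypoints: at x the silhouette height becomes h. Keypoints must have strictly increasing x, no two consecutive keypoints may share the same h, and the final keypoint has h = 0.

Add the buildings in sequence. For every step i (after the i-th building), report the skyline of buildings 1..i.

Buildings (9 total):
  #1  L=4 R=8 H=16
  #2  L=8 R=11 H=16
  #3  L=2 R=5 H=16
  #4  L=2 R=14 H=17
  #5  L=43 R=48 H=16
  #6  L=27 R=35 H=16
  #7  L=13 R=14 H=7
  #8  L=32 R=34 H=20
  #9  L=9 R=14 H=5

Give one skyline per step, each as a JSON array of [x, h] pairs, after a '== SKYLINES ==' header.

== SKYLINES ==
[[4,16],[8,0]]
[[4,16],[11,0]]
[[2,16],[11,0]]
[[2,17],[14,0]]
[[2,17],[14,0],[43,16],[48,0]]
[[2,17],[14,0],[27,16],[35,0],[43,16],[48,0]]
[[2,17],[14,0],[27,16],[35,0],[43,16],[48,0]]
[[2,17],[14,0],[27,16],[32,20],[34,16],[35,0],[43,16],[48,0]]
[[2,17],[14,0],[27,16],[32,20],[34,16],[35,0],[43,16],[48,0]]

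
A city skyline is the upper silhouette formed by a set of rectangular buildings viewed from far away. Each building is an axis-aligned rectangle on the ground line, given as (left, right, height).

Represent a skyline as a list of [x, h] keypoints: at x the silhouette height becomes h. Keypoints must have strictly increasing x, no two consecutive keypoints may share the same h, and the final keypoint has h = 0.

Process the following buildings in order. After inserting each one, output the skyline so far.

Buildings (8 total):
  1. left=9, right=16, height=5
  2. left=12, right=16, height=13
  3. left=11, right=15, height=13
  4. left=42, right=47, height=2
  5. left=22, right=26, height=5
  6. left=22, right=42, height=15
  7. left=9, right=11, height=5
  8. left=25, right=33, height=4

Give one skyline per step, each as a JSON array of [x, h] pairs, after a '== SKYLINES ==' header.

== SKYLINES ==
[[9,5],[16,0]]
[[9,5],[12,13],[16,0]]
[[9,5],[11,13],[16,0]]
[[9,5],[11,13],[16,0],[42,2],[47,0]]
[[9,5],[11,13],[16,0],[22,5],[26,0],[42,2],[47,0]]
[[9,5],[11,13],[16,0],[22,15],[42,2],[47,0]]
[[9,5],[11,13],[16,0],[22,15],[42,2],[47,0]]
[[9,5],[11,13],[16,0],[22,15],[42,2],[47,0]]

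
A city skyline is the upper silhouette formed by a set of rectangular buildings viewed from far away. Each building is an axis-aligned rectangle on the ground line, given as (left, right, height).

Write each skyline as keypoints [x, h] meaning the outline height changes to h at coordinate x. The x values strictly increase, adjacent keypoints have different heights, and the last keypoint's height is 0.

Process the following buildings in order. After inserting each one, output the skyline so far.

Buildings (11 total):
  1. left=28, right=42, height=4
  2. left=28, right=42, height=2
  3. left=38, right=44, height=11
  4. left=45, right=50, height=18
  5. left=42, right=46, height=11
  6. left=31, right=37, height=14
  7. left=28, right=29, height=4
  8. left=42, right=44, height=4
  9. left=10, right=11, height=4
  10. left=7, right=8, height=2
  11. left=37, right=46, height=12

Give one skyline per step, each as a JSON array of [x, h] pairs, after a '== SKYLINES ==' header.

== SKYLINES ==
[[28,4],[42,0]]
[[28,4],[42,0]]
[[28,4],[38,11],[44,0]]
[[28,4],[38,11],[44,0],[45,18],[50,0]]
[[28,4],[38,11],[45,18],[50,0]]
[[28,4],[31,14],[37,4],[38,11],[45,18],[50,0]]
[[28,4],[31,14],[37,4],[38,11],[45,18],[50,0]]
[[28,4],[31,14],[37,4],[38,11],[45,18],[50,0]]
[[10,4],[11,0],[28,4],[31,14],[37,4],[38,11],[45,18],[50,0]]
[[7,2],[8,0],[10,4],[11,0],[28,4],[31,14],[37,4],[38,11],[45,18],[50,0]]
[[7,2],[8,0],[10,4],[11,0],[28,4],[31,14],[37,12],[45,18],[50,0]]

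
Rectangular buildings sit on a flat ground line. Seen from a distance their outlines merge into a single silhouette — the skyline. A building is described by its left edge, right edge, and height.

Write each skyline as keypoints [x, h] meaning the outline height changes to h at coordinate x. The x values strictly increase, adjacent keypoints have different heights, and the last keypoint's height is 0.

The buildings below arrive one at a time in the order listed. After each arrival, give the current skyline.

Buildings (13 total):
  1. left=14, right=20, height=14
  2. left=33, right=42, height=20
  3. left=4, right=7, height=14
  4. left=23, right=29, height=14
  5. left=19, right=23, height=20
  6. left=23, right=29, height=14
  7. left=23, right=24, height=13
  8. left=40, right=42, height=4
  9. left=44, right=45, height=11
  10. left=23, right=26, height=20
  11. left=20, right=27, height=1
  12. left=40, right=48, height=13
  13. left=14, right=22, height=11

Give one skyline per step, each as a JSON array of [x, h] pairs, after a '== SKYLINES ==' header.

== SKYLINES ==
[[14,14],[20,0]]
[[14,14],[20,0],[33,20],[42,0]]
[[4,14],[7,0],[14,14],[20,0],[33,20],[42,0]]
[[4,14],[7,0],[14,14],[20,0],[23,14],[29,0],[33,20],[42,0]]
[[4,14],[7,0],[14,14],[19,20],[23,14],[29,0],[33,20],[42,0]]
[[4,14],[7,0],[14,14],[19,20],[23,14],[29,0],[33,20],[42,0]]
[[4,14],[7,0],[14,14],[19,20],[23,14],[29,0],[33,20],[42,0]]
[[4,14],[7,0],[14,14],[19,20],[23,14],[29,0],[33,20],[42,0]]
[[4,14],[7,0],[14,14],[19,20],[23,14],[29,0],[33,20],[42,0],[44,11],[45,0]]
[[4,14],[7,0],[14,14],[19,20],[26,14],[29,0],[33,20],[42,0],[44,11],[45,0]]
[[4,14],[7,0],[14,14],[19,20],[26,14],[29,0],[33,20],[42,0],[44,11],[45,0]]
[[4,14],[7,0],[14,14],[19,20],[26,14],[29,0],[33,20],[42,13],[48,0]]
[[4,14],[7,0],[14,14],[19,20],[26,14],[29,0],[33,20],[42,13],[48,0]]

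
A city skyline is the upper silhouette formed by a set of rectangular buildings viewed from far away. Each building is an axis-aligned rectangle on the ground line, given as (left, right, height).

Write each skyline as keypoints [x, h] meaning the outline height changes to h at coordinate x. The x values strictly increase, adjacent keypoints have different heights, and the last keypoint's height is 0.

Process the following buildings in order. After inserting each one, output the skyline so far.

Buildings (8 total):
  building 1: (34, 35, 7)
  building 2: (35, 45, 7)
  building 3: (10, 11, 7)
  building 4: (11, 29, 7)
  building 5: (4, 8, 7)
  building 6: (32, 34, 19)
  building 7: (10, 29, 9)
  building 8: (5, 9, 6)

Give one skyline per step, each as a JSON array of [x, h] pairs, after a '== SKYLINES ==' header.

== SKYLINES ==
[[34,7],[35,0]]
[[34,7],[45,0]]
[[10,7],[11,0],[34,7],[45,0]]
[[10,7],[29,0],[34,7],[45,0]]
[[4,7],[8,0],[10,7],[29,0],[34,7],[45,0]]
[[4,7],[8,0],[10,7],[29,0],[32,19],[34,7],[45,0]]
[[4,7],[8,0],[10,9],[29,0],[32,19],[34,7],[45,0]]
[[4,7],[8,6],[9,0],[10,9],[29,0],[32,19],[34,7],[45,0]]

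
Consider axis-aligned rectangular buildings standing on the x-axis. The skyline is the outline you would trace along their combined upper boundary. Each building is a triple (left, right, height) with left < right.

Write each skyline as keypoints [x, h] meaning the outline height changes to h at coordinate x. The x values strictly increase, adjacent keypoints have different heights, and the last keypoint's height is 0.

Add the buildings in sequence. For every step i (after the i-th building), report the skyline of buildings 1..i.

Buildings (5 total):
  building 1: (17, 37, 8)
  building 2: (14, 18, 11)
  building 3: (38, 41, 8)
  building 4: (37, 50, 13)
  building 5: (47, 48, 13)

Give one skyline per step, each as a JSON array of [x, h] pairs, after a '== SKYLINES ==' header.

== SKYLINES ==
[[17,8],[37,0]]
[[14,11],[18,8],[37,0]]
[[14,11],[18,8],[37,0],[38,8],[41,0]]
[[14,11],[18,8],[37,13],[50,0]]
[[14,11],[18,8],[37,13],[50,0]]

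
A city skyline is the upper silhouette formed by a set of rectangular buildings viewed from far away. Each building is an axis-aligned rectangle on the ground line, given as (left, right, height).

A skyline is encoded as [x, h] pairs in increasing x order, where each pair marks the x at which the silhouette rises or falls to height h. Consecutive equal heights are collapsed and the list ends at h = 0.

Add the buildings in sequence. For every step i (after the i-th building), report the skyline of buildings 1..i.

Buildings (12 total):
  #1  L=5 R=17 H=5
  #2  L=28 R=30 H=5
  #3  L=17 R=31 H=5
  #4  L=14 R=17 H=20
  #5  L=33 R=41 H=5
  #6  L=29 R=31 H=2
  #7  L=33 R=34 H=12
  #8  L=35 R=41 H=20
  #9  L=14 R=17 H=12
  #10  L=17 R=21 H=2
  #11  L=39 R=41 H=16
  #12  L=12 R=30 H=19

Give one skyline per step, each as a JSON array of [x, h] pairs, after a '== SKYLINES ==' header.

== SKYLINES ==
[[5,5],[17,0]]
[[5,5],[17,0],[28,5],[30,0]]
[[5,5],[31,0]]
[[5,5],[14,20],[17,5],[31,0]]
[[5,5],[14,20],[17,5],[31,0],[33,5],[41,0]]
[[5,5],[14,20],[17,5],[31,0],[33,5],[41,0]]
[[5,5],[14,20],[17,5],[31,0],[33,12],[34,5],[41,0]]
[[5,5],[14,20],[17,5],[31,0],[33,12],[34,5],[35,20],[41,0]]
[[5,5],[14,20],[17,5],[31,0],[33,12],[34,5],[35,20],[41,0]]
[[5,5],[14,20],[17,5],[31,0],[33,12],[34,5],[35,20],[41,0]]
[[5,5],[14,20],[17,5],[31,0],[33,12],[34,5],[35,20],[41,0]]
[[5,5],[12,19],[14,20],[17,19],[30,5],[31,0],[33,12],[34,5],[35,20],[41,0]]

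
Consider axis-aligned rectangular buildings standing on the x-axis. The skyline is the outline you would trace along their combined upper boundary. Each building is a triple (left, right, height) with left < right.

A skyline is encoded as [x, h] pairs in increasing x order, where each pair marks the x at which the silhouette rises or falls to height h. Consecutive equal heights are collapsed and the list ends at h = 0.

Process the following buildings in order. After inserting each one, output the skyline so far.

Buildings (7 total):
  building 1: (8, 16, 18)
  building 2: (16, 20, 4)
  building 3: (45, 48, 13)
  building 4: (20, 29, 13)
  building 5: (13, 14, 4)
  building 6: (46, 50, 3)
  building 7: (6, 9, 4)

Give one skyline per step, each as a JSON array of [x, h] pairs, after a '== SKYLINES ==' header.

== SKYLINES ==
[[8,18],[16,0]]
[[8,18],[16,4],[20,0]]
[[8,18],[16,4],[20,0],[45,13],[48,0]]
[[8,18],[16,4],[20,13],[29,0],[45,13],[48,0]]
[[8,18],[16,4],[20,13],[29,0],[45,13],[48,0]]
[[8,18],[16,4],[20,13],[29,0],[45,13],[48,3],[50,0]]
[[6,4],[8,18],[16,4],[20,13],[29,0],[45,13],[48,3],[50,0]]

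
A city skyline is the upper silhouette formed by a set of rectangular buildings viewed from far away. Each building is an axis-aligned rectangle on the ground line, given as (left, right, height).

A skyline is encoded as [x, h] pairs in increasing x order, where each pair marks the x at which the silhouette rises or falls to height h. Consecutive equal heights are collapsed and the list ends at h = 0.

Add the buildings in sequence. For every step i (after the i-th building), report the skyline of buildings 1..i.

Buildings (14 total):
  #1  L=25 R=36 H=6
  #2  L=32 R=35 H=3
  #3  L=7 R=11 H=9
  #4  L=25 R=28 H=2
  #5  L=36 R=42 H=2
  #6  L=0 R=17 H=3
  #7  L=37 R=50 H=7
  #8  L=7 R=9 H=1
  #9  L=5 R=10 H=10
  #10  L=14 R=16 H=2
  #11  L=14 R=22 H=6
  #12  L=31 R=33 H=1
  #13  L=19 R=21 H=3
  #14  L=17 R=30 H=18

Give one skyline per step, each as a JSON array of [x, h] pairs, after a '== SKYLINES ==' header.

== SKYLINES ==
[[25,6],[36,0]]
[[25,6],[36,0]]
[[7,9],[11,0],[25,6],[36,0]]
[[7,9],[11,0],[25,6],[36,0]]
[[7,9],[11,0],[25,6],[36,2],[42,0]]
[[0,3],[7,9],[11,3],[17,0],[25,6],[36,2],[42,0]]
[[0,3],[7,9],[11,3],[17,0],[25,6],[36,2],[37,7],[50,0]]
[[0,3],[7,9],[11,3],[17,0],[25,6],[36,2],[37,7],[50,0]]
[[0,3],[5,10],[10,9],[11,3],[17,0],[25,6],[36,2],[37,7],[50,0]]
[[0,3],[5,10],[10,9],[11,3],[17,0],[25,6],[36,2],[37,7],[50,0]]
[[0,3],[5,10],[10,9],[11,3],[14,6],[22,0],[25,6],[36,2],[37,7],[50,0]]
[[0,3],[5,10],[10,9],[11,3],[14,6],[22,0],[25,6],[36,2],[37,7],[50,0]]
[[0,3],[5,10],[10,9],[11,3],[14,6],[22,0],[25,6],[36,2],[37,7],[50,0]]
[[0,3],[5,10],[10,9],[11,3],[14,6],[17,18],[30,6],[36,2],[37,7],[50,0]]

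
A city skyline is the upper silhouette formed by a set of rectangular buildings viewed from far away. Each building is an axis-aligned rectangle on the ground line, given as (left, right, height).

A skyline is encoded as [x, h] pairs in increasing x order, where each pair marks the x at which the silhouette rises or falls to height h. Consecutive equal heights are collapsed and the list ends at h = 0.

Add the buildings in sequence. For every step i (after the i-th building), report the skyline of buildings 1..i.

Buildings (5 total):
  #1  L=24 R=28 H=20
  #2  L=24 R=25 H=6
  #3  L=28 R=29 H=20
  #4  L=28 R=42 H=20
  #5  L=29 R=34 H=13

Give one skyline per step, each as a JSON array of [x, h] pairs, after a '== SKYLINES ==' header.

== SKYLINES ==
[[24,20],[28,0]]
[[24,20],[28,0]]
[[24,20],[29,0]]
[[24,20],[42,0]]
[[24,20],[42,0]]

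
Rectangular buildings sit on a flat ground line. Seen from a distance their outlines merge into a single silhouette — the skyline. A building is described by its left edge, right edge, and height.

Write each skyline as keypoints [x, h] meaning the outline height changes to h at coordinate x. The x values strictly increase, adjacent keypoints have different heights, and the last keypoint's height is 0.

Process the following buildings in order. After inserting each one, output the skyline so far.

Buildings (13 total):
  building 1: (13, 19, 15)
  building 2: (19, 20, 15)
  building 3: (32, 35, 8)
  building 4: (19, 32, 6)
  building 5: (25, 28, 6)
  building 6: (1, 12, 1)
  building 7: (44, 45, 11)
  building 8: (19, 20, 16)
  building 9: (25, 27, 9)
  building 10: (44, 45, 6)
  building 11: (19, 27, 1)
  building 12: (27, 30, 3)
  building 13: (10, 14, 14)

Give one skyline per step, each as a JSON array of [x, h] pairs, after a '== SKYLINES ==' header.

== SKYLINES ==
[[13,15],[19,0]]
[[13,15],[20,0]]
[[13,15],[20,0],[32,8],[35,0]]
[[13,15],[20,6],[32,8],[35,0]]
[[13,15],[20,6],[32,8],[35,0]]
[[1,1],[12,0],[13,15],[20,6],[32,8],[35,0]]
[[1,1],[12,0],[13,15],[20,6],[32,8],[35,0],[44,11],[45,0]]
[[1,1],[12,0],[13,15],[19,16],[20,6],[32,8],[35,0],[44,11],[45,0]]
[[1,1],[12,0],[13,15],[19,16],[20,6],[25,9],[27,6],[32,8],[35,0],[44,11],[45,0]]
[[1,1],[12,0],[13,15],[19,16],[20,6],[25,9],[27,6],[32,8],[35,0],[44,11],[45,0]]
[[1,1],[12,0],[13,15],[19,16],[20,6],[25,9],[27,6],[32,8],[35,0],[44,11],[45,0]]
[[1,1],[12,0],[13,15],[19,16],[20,6],[25,9],[27,6],[32,8],[35,0],[44,11],[45,0]]
[[1,1],[10,14],[13,15],[19,16],[20,6],[25,9],[27,6],[32,8],[35,0],[44,11],[45,0]]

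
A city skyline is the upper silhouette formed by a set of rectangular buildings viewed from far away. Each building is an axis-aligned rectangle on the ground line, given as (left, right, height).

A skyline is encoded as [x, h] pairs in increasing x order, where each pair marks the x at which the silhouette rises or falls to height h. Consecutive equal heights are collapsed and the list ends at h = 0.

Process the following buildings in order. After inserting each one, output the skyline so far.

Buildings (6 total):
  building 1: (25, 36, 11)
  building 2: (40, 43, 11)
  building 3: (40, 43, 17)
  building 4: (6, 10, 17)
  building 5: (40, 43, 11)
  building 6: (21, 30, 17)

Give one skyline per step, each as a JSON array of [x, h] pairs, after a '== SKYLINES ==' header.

== SKYLINES ==
[[25,11],[36,0]]
[[25,11],[36,0],[40,11],[43,0]]
[[25,11],[36,0],[40,17],[43,0]]
[[6,17],[10,0],[25,11],[36,0],[40,17],[43,0]]
[[6,17],[10,0],[25,11],[36,0],[40,17],[43,0]]
[[6,17],[10,0],[21,17],[30,11],[36,0],[40,17],[43,0]]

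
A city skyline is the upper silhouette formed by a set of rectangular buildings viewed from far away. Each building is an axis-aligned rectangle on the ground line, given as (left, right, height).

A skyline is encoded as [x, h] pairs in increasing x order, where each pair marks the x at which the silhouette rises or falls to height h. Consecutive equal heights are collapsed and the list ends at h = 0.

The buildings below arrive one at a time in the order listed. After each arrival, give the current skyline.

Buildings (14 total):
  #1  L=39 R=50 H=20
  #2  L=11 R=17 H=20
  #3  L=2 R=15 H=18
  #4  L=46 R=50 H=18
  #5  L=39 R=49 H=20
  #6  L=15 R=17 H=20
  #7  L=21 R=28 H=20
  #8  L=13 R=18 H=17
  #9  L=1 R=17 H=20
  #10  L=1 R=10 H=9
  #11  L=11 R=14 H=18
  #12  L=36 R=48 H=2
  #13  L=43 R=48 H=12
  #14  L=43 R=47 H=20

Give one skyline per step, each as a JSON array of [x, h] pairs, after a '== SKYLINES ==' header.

== SKYLINES ==
[[39,20],[50,0]]
[[11,20],[17,0],[39,20],[50,0]]
[[2,18],[11,20],[17,0],[39,20],[50,0]]
[[2,18],[11,20],[17,0],[39,20],[50,0]]
[[2,18],[11,20],[17,0],[39,20],[50,0]]
[[2,18],[11,20],[17,0],[39,20],[50,0]]
[[2,18],[11,20],[17,0],[21,20],[28,0],[39,20],[50,0]]
[[2,18],[11,20],[17,17],[18,0],[21,20],[28,0],[39,20],[50,0]]
[[1,20],[17,17],[18,0],[21,20],[28,0],[39,20],[50,0]]
[[1,20],[17,17],[18,0],[21,20],[28,0],[39,20],[50,0]]
[[1,20],[17,17],[18,0],[21,20],[28,0],[39,20],[50,0]]
[[1,20],[17,17],[18,0],[21,20],[28,0],[36,2],[39,20],[50,0]]
[[1,20],[17,17],[18,0],[21,20],[28,0],[36,2],[39,20],[50,0]]
[[1,20],[17,17],[18,0],[21,20],[28,0],[36,2],[39,20],[50,0]]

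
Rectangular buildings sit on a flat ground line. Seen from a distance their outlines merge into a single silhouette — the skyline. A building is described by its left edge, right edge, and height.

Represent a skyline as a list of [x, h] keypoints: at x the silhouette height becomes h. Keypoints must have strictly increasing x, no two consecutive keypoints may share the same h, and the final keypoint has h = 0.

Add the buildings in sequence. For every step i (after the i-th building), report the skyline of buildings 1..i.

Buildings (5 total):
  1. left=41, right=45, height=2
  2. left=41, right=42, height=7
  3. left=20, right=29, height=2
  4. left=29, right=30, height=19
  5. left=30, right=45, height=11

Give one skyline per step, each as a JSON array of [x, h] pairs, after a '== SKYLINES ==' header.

== SKYLINES ==
[[41,2],[45,0]]
[[41,7],[42,2],[45,0]]
[[20,2],[29,0],[41,7],[42,2],[45,0]]
[[20,2],[29,19],[30,0],[41,7],[42,2],[45,0]]
[[20,2],[29,19],[30,11],[45,0]]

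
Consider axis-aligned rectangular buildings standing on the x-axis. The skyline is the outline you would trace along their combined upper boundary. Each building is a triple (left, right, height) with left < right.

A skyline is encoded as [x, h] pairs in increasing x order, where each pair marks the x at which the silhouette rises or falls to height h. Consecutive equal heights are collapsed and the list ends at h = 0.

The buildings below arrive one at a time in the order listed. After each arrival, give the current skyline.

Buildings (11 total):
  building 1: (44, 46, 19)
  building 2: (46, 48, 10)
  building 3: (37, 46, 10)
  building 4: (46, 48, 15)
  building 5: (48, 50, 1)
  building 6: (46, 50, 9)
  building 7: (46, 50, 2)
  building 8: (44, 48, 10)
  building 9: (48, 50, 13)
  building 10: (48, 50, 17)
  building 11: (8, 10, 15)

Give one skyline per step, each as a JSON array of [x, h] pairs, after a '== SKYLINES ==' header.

== SKYLINES ==
[[44,19],[46,0]]
[[44,19],[46,10],[48,0]]
[[37,10],[44,19],[46,10],[48,0]]
[[37,10],[44,19],[46,15],[48,0]]
[[37,10],[44,19],[46,15],[48,1],[50,0]]
[[37,10],[44,19],[46,15],[48,9],[50,0]]
[[37,10],[44,19],[46,15],[48,9],[50,0]]
[[37,10],[44,19],[46,15],[48,9],[50,0]]
[[37,10],[44,19],[46,15],[48,13],[50,0]]
[[37,10],[44,19],[46,15],[48,17],[50,0]]
[[8,15],[10,0],[37,10],[44,19],[46,15],[48,17],[50,0]]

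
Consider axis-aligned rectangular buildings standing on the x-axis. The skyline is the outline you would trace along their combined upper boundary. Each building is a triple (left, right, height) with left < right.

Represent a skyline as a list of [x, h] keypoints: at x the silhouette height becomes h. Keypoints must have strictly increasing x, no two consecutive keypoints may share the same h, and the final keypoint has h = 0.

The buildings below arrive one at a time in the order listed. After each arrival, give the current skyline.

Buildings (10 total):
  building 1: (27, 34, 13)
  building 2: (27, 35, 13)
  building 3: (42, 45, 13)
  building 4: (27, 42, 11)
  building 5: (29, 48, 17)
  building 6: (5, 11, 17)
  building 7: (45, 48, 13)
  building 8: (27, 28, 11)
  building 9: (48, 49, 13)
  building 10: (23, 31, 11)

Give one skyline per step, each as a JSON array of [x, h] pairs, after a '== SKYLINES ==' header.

== SKYLINES ==
[[27,13],[34,0]]
[[27,13],[35,0]]
[[27,13],[35,0],[42,13],[45,0]]
[[27,13],[35,11],[42,13],[45,0]]
[[27,13],[29,17],[48,0]]
[[5,17],[11,0],[27,13],[29,17],[48,0]]
[[5,17],[11,0],[27,13],[29,17],[48,0]]
[[5,17],[11,0],[27,13],[29,17],[48,0]]
[[5,17],[11,0],[27,13],[29,17],[48,13],[49,0]]
[[5,17],[11,0],[23,11],[27,13],[29,17],[48,13],[49,0]]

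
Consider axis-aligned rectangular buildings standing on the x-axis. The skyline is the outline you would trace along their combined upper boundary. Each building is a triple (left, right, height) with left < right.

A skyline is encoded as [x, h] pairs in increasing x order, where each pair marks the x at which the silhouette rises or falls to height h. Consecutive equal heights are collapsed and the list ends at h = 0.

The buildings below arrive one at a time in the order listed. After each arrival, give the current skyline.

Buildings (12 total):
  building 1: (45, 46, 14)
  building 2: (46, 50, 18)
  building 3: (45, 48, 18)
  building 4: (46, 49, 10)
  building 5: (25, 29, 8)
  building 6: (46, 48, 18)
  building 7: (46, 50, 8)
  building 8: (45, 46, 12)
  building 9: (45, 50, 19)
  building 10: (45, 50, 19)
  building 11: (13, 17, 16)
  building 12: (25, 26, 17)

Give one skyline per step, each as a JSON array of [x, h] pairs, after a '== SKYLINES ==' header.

== SKYLINES ==
[[45,14],[46,0]]
[[45,14],[46,18],[50,0]]
[[45,18],[50,0]]
[[45,18],[50,0]]
[[25,8],[29,0],[45,18],[50,0]]
[[25,8],[29,0],[45,18],[50,0]]
[[25,8],[29,0],[45,18],[50,0]]
[[25,8],[29,0],[45,18],[50,0]]
[[25,8],[29,0],[45,19],[50,0]]
[[25,8],[29,0],[45,19],[50,0]]
[[13,16],[17,0],[25,8],[29,0],[45,19],[50,0]]
[[13,16],[17,0],[25,17],[26,8],[29,0],[45,19],[50,0]]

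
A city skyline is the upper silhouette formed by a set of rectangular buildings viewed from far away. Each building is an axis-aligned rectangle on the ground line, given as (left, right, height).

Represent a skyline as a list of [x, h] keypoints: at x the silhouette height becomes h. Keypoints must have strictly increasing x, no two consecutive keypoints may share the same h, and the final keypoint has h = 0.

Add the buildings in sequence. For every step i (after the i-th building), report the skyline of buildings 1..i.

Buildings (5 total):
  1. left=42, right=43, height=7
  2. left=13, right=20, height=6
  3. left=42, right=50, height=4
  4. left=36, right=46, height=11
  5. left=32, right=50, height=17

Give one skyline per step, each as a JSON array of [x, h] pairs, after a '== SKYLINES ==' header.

== SKYLINES ==
[[42,7],[43,0]]
[[13,6],[20,0],[42,7],[43,0]]
[[13,6],[20,0],[42,7],[43,4],[50,0]]
[[13,6],[20,0],[36,11],[46,4],[50,0]]
[[13,6],[20,0],[32,17],[50,0]]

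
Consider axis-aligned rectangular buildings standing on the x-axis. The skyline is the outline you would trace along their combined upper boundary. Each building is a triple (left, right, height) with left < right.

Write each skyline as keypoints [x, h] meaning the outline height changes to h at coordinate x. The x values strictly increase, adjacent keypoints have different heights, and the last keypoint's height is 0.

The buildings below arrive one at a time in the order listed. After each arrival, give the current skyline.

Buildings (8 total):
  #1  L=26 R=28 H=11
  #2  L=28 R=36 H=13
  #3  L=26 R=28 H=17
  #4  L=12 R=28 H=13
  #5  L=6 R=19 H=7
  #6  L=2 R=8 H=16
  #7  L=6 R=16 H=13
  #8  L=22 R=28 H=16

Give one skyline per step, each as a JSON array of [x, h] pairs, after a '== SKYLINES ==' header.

== SKYLINES ==
[[26,11],[28,0]]
[[26,11],[28,13],[36,0]]
[[26,17],[28,13],[36,0]]
[[12,13],[26,17],[28,13],[36,0]]
[[6,7],[12,13],[26,17],[28,13],[36,0]]
[[2,16],[8,7],[12,13],[26,17],[28,13],[36,0]]
[[2,16],[8,13],[26,17],[28,13],[36,0]]
[[2,16],[8,13],[22,16],[26,17],[28,13],[36,0]]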